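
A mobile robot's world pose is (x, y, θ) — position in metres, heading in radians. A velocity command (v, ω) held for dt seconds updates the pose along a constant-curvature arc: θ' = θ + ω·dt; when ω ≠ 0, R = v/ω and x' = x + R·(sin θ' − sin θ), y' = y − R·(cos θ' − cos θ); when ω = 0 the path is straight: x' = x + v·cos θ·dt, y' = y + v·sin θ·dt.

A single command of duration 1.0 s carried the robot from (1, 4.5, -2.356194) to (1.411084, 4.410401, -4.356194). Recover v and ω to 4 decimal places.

Δθ = -4.356194 − -2.356194 = -2.000000
ω = Δθ/dt = -2.000000/1.0 = -2.0000
R = Δx/(sin θ' − sin θ) = 0.2500
v = R·ω = 0.2500·-2.0000 = -0.5000

v = -0.5000, ω = -2.0000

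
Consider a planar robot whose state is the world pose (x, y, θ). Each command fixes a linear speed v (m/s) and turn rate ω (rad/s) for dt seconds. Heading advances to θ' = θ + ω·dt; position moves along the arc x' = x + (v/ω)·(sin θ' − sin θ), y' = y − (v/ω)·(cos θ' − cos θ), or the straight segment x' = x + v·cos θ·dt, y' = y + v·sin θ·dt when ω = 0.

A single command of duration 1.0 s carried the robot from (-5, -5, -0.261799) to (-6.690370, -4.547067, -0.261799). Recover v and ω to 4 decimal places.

v = -1.7500, ω = 0.0000

Δθ = -0.261799 − -0.261799 = 0.000000
ω = Δθ/dt = 0.000000/1.0 = 0.0000
ω = 0 → v = (Δx·cos θ + Δy·sin θ)/dt = -1.7500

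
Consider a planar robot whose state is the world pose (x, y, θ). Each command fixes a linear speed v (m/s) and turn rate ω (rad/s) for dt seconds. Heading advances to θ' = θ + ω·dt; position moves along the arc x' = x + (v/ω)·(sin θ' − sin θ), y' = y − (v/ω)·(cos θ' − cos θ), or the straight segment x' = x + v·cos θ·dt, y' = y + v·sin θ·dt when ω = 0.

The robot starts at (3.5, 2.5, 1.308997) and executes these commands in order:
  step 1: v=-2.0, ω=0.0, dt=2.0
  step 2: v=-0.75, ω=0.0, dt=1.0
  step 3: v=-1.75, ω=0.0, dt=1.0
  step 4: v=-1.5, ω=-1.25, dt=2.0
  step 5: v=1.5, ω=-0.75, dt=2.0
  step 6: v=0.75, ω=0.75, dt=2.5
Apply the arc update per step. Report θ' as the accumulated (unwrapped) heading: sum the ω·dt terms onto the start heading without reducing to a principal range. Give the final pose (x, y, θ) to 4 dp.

step 1: θ'=1.3090 (straight) → pose (2.4647, -1.3637, 1.3090)
step 2: θ'=1.3090 (straight) → pose (2.2706, -2.0881, 1.3090)
step 3: θ'=1.3090 (straight) → pose (1.8177, -3.7785, 1.3090)
step 4: θ'=-1.1910 (R=1.2000) → pose (-0.4559, -3.9128, -1.1910)
step 5: θ'=-2.6910 (R=-2.0000) → pose (-1.4424, -6.4546, -2.6910)
step 6: θ'=-0.8160 (R=1.0000) → pose (-1.7353, -8.0400, -0.8160)

(-1.7353, -8.0400, -0.8160)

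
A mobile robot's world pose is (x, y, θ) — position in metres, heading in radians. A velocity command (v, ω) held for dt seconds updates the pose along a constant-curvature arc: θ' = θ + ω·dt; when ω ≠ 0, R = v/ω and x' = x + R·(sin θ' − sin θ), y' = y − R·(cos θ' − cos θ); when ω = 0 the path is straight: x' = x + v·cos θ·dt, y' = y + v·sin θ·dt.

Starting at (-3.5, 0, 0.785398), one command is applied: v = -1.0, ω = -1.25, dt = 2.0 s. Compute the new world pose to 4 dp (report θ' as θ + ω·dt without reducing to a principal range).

θ' = 0.7854 + -1.25·2.0 = -1.7146
R = v/ω = -1.0/-1.25 = 0.8000
x' = -3.5 + 0.8000·(sin -1.7146 − sin 0.7854) = -4.8574
y' = 0 − 0.8000·(cos -1.7146 − cos 0.7854) = 0.6803

(-4.8574, 0.6803, -1.7146)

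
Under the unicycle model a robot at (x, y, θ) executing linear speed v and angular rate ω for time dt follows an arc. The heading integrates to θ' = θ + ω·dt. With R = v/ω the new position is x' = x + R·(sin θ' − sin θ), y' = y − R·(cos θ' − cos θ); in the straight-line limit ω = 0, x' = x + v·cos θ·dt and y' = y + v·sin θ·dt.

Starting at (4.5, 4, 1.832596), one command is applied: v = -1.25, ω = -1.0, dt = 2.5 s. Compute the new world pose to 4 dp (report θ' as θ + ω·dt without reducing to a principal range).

(2.5189, 2.6947, -0.6674)

θ' = 1.8326 + -1.0·2.5 = -0.6674
R = v/ω = -1.25/-1.0 = 1.2500
x' = 4.5 + 1.2500·(sin -0.6674 − sin 1.8326) = 2.5189
y' = 4 − 1.2500·(cos -0.6674 − cos 1.8326) = 2.6947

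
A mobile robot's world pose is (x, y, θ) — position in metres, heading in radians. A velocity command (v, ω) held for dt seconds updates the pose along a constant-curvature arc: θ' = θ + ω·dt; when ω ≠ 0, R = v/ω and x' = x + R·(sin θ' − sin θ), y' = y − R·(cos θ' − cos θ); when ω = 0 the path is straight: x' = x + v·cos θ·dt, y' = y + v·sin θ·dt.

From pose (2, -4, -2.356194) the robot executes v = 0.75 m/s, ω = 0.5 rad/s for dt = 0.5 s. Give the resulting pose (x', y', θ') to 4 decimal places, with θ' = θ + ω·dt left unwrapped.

(1.7706, -4.2954, -2.1062)

θ' = -2.3562 + 0.5·0.5 = -2.1062
R = v/ω = 0.75/0.5 = 1.5000
x' = 2 + 1.5000·(sin -2.1062 − sin -2.3562) = 1.7706
y' = -4 − 1.5000·(cos -2.1062 − cos -2.3562) = -4.2954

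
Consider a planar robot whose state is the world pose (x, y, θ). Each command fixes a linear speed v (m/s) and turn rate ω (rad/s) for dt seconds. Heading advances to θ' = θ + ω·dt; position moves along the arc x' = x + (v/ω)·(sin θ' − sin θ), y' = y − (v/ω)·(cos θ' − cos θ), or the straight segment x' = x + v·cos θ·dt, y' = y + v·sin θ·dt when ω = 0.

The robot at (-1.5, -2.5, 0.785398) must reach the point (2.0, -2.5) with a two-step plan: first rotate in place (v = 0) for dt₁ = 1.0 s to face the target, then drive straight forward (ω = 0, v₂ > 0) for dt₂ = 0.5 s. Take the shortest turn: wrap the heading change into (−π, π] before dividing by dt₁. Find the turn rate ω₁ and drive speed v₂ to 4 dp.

heading to target = atan2(-2.5−-2.5, 2−-1.5) = 0.0000
Δθ = wrap(0.0000 − 0.7854) = -0.7854; ω₁ = Δθ/dt₁ = -0.7854
distance = √((2−-1.5)² + (-2.5−-2.5)²) = 3.5000; v₂ = distance/dt₂ = 7.0000

ω₁ = -0.7854, v₂ = 7.0000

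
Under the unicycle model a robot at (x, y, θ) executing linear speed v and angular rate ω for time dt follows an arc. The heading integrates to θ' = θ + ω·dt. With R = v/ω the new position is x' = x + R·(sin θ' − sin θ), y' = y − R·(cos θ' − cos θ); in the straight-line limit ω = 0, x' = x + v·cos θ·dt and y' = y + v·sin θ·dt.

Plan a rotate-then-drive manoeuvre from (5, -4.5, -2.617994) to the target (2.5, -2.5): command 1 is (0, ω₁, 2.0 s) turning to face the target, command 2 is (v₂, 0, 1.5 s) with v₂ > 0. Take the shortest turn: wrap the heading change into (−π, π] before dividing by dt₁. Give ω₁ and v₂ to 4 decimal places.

heading to target = atan2(-2.5−-4.5, 2.5−5) = 2.4669
Δθ = wrap(2.4669 − -2.6180) = -1.1983; ω₁ = Δθ/dt₁ = -0.5992
distance = √((2.5−5)² + (-2.5−-4.5)²) = 3.2016; v₂ = distance/dt₂ = 2.1344

ω₁ = -0.5992, v₂ = 2.1344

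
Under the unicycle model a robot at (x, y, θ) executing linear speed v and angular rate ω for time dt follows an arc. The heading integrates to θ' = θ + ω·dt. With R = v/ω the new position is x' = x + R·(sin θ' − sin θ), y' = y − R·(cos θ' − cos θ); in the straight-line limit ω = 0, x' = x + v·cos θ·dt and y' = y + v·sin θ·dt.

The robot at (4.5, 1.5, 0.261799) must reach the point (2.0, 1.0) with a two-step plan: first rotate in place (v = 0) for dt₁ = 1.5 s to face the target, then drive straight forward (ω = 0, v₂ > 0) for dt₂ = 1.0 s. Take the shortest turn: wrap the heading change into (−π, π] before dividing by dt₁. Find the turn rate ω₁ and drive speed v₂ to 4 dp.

heading to target = atan2(1−1.5, 2−4.5) = -2.9442
Δθ = wrap(-2.9442 − 0.2618) = 3.0772; ω₁ = Δθ/dt₁ = 2.0515
distance = √((2−4.5)² + (1−1.5)²) = 2.5495; v₂ = distance/dt₂ = 2.5495

ω₁ = 2.0515, v₂ = 2.5495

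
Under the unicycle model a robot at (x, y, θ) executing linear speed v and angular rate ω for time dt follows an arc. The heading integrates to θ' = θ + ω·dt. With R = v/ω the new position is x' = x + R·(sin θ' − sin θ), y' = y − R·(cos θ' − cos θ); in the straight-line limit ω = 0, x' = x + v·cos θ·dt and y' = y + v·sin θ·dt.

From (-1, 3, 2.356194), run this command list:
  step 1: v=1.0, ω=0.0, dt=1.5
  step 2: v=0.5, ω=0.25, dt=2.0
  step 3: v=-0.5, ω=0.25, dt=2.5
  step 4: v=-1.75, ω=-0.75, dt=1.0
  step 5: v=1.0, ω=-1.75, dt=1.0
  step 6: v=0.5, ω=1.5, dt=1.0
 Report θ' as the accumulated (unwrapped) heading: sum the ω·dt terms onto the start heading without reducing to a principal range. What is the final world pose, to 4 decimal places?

step 1: θ'=2.3562 (straight) → pose (-2.0607, 4.0607, 2.3562)
step 2: θ'=2.8562 (R=2.0000) → pose (-2.9118, 4.5655, 2.8562)
step 3: θ'=3.4812 (R=-2.0000) → pose (-1.6825, 4.5989, 3.4812)
step 4: θ'=2.7312 (R=2.3333) → pose (0.0257, 4.5384, 2.7312)
step 5: θ'=0.9812 (R=-0.5714) → pose (-0.2213, 5.3801, 0.9812)
step 6: θ'=2.4812 (R=0.3333) → pose (-0.2938, 5.8287, 2.4812)

(-0.2938, 5.8287, 2.4812)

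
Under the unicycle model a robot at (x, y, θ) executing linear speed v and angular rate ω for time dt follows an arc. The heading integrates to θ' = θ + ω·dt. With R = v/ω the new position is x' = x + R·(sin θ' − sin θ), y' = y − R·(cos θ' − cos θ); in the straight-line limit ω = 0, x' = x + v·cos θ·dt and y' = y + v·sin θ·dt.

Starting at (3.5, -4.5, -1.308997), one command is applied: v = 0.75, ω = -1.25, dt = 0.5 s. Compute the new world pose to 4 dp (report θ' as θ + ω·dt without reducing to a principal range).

θ' = -1.3090 + -1.25·0.5 = -1.9340
R = v/ω = 0.75/-1.25 = -0.6000
x' = 3.5 + -0.6000·(sin -1.9340 − sin -1.3090) = 3.4813
y' = -4.5 − -0.6000·(cos -1.9340 − cos -1.3090) = -4.8685

(3.4813, -4.8685, -1.9340)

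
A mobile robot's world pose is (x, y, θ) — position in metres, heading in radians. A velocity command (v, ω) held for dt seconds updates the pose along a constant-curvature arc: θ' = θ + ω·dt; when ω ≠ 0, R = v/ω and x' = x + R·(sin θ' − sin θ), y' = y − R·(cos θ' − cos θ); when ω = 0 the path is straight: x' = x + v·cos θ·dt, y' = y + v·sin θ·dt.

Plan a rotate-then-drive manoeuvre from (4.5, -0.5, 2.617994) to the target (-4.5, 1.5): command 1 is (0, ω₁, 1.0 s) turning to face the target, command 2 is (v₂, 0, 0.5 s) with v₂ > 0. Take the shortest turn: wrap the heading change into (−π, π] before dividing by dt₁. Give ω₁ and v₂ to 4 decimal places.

ω₁ = 0.3049, v₂ = 18.4391

heading to target = atan2(1.5−-0.5, -4.5−4.5) = 2.9229
Δθ = wrap(2.9229 − 2.6180) = 0.3049; ω₁ = Δθ/dt₁ = 0.3049
distance = √((-4.5−4.5)² + (1.5−-0.5)²) = 9.2195; v₂ = distance/dt₂ = 18.4391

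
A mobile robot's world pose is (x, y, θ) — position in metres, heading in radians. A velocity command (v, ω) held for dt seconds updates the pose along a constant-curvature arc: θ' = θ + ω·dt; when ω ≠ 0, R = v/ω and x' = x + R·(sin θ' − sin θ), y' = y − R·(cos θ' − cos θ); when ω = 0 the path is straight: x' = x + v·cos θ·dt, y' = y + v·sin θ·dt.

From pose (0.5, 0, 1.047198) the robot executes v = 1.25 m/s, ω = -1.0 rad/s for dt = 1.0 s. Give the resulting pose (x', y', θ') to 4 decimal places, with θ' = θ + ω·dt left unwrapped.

θ' = 1.0472 + -1.0·1.0 = 0.0472
R = v/ω = 1.25/-1.0 = -1.2500
x' = 0.5 + -1.2500·(sin 0.0472 − sin 1.0472) = 1.5236
y' = 0 − -1.2500·(cos 0.0472 − cos 1.0472) = 0.6236

(1.5236, 0.6236, 0.0472)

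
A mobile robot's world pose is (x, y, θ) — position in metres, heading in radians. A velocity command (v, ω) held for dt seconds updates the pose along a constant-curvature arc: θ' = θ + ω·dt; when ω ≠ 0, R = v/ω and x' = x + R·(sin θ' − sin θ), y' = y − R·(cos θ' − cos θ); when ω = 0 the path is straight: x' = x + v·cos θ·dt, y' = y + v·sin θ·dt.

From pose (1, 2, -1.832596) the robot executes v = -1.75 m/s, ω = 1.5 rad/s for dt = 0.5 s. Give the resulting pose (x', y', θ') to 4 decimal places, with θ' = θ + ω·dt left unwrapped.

θ' = -1.8326 + 1.5·0.5 = -1.0826
R = v/ω = -1.75/1.5 = -1.1667
x' = 1 + -1.1667·(sin -1.0826 − sin -1.8326) = 0.9035
y' = 2 − -1.1667·(cos -1.0826 − cos -1.8326) = 2.8492

(0.9035, 2.8492, -1.0826)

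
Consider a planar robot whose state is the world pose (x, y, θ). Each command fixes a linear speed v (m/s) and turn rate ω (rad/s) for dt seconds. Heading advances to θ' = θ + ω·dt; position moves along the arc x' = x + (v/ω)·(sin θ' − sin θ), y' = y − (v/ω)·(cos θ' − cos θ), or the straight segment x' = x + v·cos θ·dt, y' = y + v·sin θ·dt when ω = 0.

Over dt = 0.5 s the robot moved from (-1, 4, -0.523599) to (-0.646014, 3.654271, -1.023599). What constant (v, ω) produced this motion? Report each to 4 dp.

Δθ = -1.023599 − -0.523599 = -0.500000
ω = Δθ/dt = -0.500000/0.5 = -1.0000
R = Δx/(sin θ' − sin θ) = -1.0000
v = R·ω = -1.0000·-1.0000 = 1.0000

v = 1.0000, ω = -1.0000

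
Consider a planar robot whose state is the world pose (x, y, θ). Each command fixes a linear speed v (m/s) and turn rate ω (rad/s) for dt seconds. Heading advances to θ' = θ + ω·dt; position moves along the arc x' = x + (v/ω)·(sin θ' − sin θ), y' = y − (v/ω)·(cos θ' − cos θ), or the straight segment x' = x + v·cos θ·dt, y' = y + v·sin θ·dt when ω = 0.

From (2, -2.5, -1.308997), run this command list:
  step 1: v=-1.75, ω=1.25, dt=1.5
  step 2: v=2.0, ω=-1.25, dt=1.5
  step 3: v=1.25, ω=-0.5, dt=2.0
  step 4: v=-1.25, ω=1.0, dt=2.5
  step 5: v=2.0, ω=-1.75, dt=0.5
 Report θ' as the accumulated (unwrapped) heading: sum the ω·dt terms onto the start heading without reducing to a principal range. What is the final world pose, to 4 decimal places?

(1.5121, -3.1143, -0.6840)

step 1: θ'=0.5660 (R=-1.4000) → pose (-0.1031, -1.6807, 0.5660)
step 2: θ'=-1.3090 (R=-1.6000) → pose (2.3004, -2.6170, -1.3090)
step 3: θ'=-2.3090 (R=-2.5000) → pose (1.7348, -4.9465, -2.3090)
step 4: θ'=0.1910 (R=-1.2500) → pose (0.5729, -2.8780, 0.1910)
step 5: θ'=-0.6840 (R=-1.1429) → pose (1.5121, -3.1143, -0.6840)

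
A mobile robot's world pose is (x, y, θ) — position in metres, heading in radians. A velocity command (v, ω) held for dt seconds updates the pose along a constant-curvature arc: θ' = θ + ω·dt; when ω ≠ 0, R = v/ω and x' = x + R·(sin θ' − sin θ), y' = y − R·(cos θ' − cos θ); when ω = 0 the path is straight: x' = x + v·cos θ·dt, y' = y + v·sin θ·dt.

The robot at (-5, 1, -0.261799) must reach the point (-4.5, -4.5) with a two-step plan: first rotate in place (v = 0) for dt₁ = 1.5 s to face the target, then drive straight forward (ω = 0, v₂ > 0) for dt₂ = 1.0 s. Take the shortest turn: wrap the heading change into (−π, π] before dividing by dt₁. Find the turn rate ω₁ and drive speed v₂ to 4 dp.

heading to target = atan2(-4.5−1, -4.5−-5) = -1.4801
Δθ = wrap(-1.4801 − -0.2618) = -1.2183; ω₁ = Δθ/dt₁ = -0.8122
distance = √((-4.5−-5)² + (-4.5−1)²) = 5.5227; v₂ = distance/dt₂ = 5.5227

ω₁ = -0.8122, v₂ = 5.5227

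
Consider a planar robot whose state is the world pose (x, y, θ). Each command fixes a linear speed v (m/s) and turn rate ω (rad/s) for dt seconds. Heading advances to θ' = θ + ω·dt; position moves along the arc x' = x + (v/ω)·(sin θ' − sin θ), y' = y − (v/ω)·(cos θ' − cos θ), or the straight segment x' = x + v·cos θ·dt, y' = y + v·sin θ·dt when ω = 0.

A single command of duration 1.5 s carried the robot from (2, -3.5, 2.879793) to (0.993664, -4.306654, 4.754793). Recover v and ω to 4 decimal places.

Δθ = 4.754793 − 2.879793 = 1.875000
ω = Δθ/dt = 1.875000/1.5 = 1.2500
R = Δx/(sin θ' − sin θ) = 0.8000
v = R·ω = 0.8000·1.2500 = 1.0000

v = 1.0000, ω = 1.2500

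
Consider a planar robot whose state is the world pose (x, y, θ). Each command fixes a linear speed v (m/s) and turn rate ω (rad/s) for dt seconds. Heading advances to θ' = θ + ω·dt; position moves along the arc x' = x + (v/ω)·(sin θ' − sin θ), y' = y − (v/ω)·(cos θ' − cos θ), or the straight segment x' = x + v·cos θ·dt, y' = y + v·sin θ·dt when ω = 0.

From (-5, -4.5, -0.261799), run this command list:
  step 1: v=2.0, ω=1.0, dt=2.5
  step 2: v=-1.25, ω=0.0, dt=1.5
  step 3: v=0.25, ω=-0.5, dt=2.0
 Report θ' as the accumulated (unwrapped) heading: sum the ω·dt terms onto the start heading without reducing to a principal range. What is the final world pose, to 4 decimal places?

(-1.8309, -2.3302, 1.2382)

step 1: θ'=2.2382 (R=2.0000) → pose (-2.9115, -1.3302, 2.2382)
step 2: θ'=2.2382 (straight) → pose (-1.7510, -2.8029, 2.2382)
step 3: θ'=1.2382 (R=-0.5000) → pose (-1.8309, -2.3302, 1.2382)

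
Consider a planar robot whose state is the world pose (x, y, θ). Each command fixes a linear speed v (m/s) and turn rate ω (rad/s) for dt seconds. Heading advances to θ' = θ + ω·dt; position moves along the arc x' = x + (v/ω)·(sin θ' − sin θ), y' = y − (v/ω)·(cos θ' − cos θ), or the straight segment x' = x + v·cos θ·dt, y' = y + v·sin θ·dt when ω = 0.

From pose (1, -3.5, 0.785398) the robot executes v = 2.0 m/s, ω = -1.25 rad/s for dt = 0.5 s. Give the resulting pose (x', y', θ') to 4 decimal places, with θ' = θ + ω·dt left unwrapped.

(1.8758, -3.0519, 0.1604)

θ' = 0.7854 + -1.25·0.5 = 0.1604
R = v/ω = 2.0/-1.25 = -1.6000
x' = 1 + -1.6000·(sin 0.1604 − sin 0.7854) = 1.8758
y' = -3.5 − -1.6000·(cos 0.1604 − cos 0.7854) = -3.0519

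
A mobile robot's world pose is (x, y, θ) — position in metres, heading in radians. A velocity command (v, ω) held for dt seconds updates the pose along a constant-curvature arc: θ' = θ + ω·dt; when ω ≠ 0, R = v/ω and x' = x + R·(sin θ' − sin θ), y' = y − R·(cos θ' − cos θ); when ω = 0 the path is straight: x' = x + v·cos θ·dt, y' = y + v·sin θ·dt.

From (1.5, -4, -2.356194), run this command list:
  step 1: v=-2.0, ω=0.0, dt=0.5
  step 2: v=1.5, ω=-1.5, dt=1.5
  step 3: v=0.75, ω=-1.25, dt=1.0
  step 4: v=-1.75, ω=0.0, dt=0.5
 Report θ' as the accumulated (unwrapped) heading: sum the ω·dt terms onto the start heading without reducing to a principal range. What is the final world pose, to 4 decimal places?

(0.0573, -2.4444, -5.8562)

step 1: θ'=-2.3562 (straight) → pose (2.2071, -3.2929, -2.3562)
step 2: θ'=-4.6062 (R=-1.0000) → pose (0.5056, -2.6918, -4.6062)
step 3: θ'=-5.8562 (R=-0.6000) → pose (0.8538, -2.0821, -5.8562)
step 4: θ'=-5.8562 (straight) → pose (0.0573, -2.4444, -5.8562)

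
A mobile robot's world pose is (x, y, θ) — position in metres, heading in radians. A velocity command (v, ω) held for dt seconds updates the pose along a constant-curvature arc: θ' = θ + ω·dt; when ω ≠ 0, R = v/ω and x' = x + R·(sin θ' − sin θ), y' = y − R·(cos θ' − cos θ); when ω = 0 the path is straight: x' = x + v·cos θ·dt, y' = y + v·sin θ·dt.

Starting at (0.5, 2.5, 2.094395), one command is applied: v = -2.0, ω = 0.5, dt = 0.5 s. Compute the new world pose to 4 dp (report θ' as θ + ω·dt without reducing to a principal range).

θ' = 2.0944 + 0.5·0.5 = 2.3444
R = v/ω = -2.0/0.5 = -4.0000
x' = 0.5 + -4.0000·(sin 2.3444 − sin 2.0944) = 1.1025
y' = 2.5 − -4.0000·(cos 2.3444 − cos 2.0944) = 1.7051

(1.1025, 1.7051, 2.3444)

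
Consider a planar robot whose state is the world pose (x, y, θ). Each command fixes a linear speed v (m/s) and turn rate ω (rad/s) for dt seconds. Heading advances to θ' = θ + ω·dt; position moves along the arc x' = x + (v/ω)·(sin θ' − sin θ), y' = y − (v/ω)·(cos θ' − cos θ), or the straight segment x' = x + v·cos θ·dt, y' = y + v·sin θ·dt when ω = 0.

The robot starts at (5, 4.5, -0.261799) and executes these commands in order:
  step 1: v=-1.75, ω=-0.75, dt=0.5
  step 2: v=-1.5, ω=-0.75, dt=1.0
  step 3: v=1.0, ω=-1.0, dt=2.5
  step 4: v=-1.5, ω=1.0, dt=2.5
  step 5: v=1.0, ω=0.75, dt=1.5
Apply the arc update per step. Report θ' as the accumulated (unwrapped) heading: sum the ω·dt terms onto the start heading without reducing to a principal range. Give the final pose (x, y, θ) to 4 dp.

(5.2358, 5.5349, -0.2618)

step 1: θ'=-0.6368 (R=2.3333) → pose (4.2165, 4.8778, -0.6368)
step 2: θ'=-1.3868 (R=2.0000) → pose (3.4395, 6.1199, -1.3868)
step 3: θ'=-3.8868 (R=-1.0000) → pose (1.7782, 5.2020, -3.8868)
step 4: θ'=-1.3868 (R=-1.5000) → pose (4.2701, 6.5789, -1.3868)
step 5: θ'=-0.2618 (R=1.3333) → pose (5.2358, 5.5349, -0.2618)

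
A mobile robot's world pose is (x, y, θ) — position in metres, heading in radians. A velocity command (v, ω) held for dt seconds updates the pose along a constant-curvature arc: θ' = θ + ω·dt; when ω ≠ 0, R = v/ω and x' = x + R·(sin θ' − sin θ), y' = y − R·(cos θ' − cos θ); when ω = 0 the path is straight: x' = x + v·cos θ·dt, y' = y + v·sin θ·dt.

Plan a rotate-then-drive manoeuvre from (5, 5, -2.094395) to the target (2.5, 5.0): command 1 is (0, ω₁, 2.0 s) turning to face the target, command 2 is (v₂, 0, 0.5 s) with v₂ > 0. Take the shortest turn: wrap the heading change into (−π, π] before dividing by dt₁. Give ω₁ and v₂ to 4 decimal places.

heading to target = atan2(5−5, 2.5−5) = 3.1416
Δθ = wrap(3.1416 − -2.0944) = -1.0472; ω₁ = Δθ/dt₁ = -0.5236
distance = √((2.5−5)² + (5−5)²) = 2.5000; v₂ = distance/dt₂ = 5.0000

ω₁ = -0.5236, v₂ = 5.0000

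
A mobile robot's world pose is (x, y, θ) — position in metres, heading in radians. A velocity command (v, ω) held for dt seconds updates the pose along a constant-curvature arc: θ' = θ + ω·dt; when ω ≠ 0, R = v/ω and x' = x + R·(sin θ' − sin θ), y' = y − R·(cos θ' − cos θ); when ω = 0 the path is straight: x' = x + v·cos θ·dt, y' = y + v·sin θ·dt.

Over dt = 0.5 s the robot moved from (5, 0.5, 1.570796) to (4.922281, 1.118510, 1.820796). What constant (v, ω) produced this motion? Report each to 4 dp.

Δθ = 1.820796 − 1.570796 = 0.250000
ω = Δθ/dt = 0.250000/0.5 = 0.5000
R = −Δy/(cos θ' − cos θ) = 2.5000
v = R·ω = 2.5000·0.5000 = 1.2500

v = 1.2500, ω = 0.5000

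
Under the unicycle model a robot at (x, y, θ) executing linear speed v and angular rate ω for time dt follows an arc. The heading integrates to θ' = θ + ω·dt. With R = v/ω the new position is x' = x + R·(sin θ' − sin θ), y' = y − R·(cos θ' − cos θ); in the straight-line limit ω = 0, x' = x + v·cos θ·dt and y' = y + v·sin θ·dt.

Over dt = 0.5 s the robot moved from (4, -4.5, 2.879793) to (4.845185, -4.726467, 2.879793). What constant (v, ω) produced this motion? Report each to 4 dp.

Δθ = 2.879793 − 2.879793 = 0.000000
ω = Δθ/dt = 0.000000/0.5 = 0.0000
ω = 0 → v = (Δx·cos θ + Δy·sin θ)/dt = -1.7500

v = -1.7500, ω = 0.0000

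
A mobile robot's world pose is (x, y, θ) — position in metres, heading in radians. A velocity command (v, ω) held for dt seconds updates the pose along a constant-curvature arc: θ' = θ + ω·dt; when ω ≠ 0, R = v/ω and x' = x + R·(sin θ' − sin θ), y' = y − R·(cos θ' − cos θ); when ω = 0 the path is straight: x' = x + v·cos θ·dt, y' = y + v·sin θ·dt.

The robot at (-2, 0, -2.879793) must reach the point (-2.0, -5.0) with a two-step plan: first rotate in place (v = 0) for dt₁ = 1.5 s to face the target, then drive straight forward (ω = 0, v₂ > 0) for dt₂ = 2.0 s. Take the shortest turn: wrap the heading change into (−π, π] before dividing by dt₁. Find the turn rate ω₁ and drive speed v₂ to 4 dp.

heading to target = atan2(-5−0, -2−-2) = -1.5708
Δθ = wrap(-1.5708 − -2.8798) = 1.3090; ω₁ = Δθ/dt₁ = 0.8727
distance = √((-2−-2)² + (-5−0)²) = 5.0000; v₂ = distance/dt₂ = 2.5000

ω₁ = 0.8727, v₂ = 2.5000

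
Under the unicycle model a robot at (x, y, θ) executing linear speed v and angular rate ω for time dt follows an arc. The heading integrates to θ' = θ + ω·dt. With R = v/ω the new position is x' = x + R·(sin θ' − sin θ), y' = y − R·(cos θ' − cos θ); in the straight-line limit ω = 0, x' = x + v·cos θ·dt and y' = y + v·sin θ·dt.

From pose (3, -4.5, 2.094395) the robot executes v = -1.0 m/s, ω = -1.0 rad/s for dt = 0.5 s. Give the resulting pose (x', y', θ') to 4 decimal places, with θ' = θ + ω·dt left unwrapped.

θ' = 2.0944 + -1.0·0.5 = 1.5944
R = v/ω = -1.0/-1.0 = 1.0000
x' = 3 + 1.0000·(sin 1.5944 − sin 2.0944) = 3.1337
y' = -4.5 − 1.0000·(cos 1.5944 − cos 2.0944) = -4.9764

(3.1337, -4.9764, 1.5944)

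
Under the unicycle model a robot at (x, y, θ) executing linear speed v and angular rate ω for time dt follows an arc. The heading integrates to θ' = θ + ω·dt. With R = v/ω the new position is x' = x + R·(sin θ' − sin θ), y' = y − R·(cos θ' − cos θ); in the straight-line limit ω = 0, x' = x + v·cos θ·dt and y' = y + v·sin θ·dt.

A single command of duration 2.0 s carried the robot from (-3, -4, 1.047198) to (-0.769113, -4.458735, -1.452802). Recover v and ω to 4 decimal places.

v = 1.5000, ω = -1.2500

Δθ = -1.452802 − 1.047198 = -2.500000
ω = Δθ/dt = -2.500000/2.0 = -1.2500
R = Δx/(sin θ' − sin θ) = -1.2000
v = R·ω = -1.2000·-1.2500 = 1.5000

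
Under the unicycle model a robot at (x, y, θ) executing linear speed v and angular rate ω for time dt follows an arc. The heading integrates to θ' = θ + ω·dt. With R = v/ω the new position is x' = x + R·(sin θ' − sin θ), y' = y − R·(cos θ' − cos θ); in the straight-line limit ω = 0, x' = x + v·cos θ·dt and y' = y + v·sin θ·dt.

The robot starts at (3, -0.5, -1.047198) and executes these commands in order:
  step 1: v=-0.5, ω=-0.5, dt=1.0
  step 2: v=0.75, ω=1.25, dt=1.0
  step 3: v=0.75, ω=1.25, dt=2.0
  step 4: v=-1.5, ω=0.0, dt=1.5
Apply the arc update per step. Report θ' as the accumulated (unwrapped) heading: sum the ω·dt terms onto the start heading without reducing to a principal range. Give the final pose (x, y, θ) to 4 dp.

(5.2795, -1.4704, 2.2028)

step 1: θ'=-1.5472 (R=1.0000) → pose (2.8663, -0.0236, -1.5472)
step 2: θ'=-0.2972 (R=0.6000) → pose (3.2904, -0.5831, -0.2972)
step 3: θ'=2.2028 (R=0.6000) → pose (3.9502, 0.3450, 2.2028)
step 4: θ'=2.2028 (straight) → pose (5.2795, -1.4704, 2.2028)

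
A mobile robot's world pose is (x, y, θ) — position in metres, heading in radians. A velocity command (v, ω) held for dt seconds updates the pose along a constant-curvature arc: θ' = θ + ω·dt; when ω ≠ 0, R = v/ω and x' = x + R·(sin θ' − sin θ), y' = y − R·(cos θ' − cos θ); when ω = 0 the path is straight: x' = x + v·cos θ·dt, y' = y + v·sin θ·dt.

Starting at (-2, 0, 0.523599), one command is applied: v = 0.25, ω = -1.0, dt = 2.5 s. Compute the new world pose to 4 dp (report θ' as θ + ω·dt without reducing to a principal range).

θ' = 0.5236 + -1.0·2.5 = -1.9764
R = v/ω = 0.25/-1.0 = -0.2500
x' = -2 + -0.2500·(sin -1.9764 − sin 0.5236) = -1.6453
y' = 0 − -0.2500·(cos -1.9764 − cos 0.5236) = -0.3151

(-1.6453, -0.3151, -1.9764)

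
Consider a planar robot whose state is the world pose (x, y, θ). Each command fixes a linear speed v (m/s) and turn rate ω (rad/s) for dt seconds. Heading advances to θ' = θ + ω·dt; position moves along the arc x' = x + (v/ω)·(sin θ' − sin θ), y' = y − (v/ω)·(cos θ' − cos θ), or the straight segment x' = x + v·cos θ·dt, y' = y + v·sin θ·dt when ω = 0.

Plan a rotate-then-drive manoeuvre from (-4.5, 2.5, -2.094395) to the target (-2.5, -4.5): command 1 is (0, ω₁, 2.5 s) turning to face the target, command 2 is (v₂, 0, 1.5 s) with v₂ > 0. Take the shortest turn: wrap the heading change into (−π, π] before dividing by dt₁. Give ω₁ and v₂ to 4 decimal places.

heading to target = atan2(-4.5−2.5, -2.5−-4.5) = -1.2925
Δθ = wrap(-1.2925 − -2.0944) = 0.8019; ω₁ = Δθ/dt₁ = 0.3208
distance = √((-2.5−-4.5)² + (-4.5−2.5)²) = 7.2801; v₂ = distance/dt₂ = 4.8534

ω₁ = 0.3208, v₂ = 4.8534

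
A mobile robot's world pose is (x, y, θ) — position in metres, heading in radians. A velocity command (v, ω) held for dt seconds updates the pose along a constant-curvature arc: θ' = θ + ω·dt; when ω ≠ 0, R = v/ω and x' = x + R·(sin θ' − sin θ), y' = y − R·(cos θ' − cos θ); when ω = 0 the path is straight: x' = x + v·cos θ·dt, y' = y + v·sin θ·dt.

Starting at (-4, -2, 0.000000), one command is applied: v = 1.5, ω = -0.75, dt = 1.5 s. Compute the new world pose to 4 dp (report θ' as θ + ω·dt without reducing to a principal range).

θ' = 0.0000 + -0.75·1.5 = -1.1250
R = v/ω = 1.5/-0.75 = -2.0000
x' = -4 + -2.0000·(sin -1.1250 − sin 0.0000) = -2.1955
y' = -2 − -2.0000·(cos -1.1250 − cos 0.0000) = -3.1376

(-2.1955, -3.1376, -1.1250)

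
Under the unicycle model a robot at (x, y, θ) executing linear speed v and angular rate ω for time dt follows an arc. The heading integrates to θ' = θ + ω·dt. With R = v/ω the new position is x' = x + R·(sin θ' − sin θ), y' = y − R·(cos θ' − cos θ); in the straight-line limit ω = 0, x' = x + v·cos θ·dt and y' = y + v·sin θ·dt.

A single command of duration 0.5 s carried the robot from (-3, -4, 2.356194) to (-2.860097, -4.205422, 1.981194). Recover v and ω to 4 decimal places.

Δθ = 1.981194 − 2.356194 = -0.375000
ω = Δθ/dt = -0.375000/0.5 = -0.7500
R = −Δy/(cos θ' − cos θ) = 0.6667
v = R·ω = 0.6667·-0.7500 = -0.5000

v = -0.5000, ω = -0.7500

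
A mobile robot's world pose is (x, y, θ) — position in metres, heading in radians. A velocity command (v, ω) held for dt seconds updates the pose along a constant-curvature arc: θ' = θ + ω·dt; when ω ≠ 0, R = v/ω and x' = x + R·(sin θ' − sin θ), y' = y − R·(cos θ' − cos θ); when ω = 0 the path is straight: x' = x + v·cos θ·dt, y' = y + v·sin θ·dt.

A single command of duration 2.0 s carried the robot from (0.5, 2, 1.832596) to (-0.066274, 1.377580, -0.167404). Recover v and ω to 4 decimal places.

v = -0.5000, ω = -1.0000

Δθ = -0.167404 − 1.832596 = -2.000000
ω = Δθ/dt = -2.000000/2.0 = -1.0000
R = −Δy/(cos θ' − cos θ) = 0.5000
v = R·ω = 0.5000·-1.0000 = -0.5000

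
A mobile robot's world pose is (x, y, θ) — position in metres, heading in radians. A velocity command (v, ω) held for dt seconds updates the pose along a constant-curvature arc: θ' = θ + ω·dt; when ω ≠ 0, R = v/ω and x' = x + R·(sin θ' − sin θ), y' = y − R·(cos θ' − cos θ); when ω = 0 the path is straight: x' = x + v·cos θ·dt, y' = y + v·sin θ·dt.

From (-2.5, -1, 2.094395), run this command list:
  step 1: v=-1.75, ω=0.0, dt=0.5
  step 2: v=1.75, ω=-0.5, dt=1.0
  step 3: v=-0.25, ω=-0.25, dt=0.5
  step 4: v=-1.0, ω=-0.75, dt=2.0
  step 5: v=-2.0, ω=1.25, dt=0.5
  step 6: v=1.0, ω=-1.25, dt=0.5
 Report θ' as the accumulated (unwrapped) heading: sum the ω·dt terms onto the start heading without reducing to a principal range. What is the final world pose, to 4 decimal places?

(-4.3751, -1.5498, -0.0306)

step 1: θ'=2.0944 (straight) → pose (-2.0625, -1.7578, 2.0944)
step 2: θ'=1.5944 (R=-3.5000) → pose (-2.5304, -0.0904, 1.5944)
step 3: θ'=1.4694 (R=1.0000) → pose (-2.5353, -0.2152, 1.4694)
step 4: θ'=-0.0306 (R=1.3333) → pose (-3.9026, -1.4129, -0.0306)
step 5: θ'=0.5944 (R=-1.6000) → pose (-4.8476, -1.6866, 0.5944)
step 6: θ'=-0.0306 (R=-0.8000) → pose (-4.3751, -1.5498, -0.0306)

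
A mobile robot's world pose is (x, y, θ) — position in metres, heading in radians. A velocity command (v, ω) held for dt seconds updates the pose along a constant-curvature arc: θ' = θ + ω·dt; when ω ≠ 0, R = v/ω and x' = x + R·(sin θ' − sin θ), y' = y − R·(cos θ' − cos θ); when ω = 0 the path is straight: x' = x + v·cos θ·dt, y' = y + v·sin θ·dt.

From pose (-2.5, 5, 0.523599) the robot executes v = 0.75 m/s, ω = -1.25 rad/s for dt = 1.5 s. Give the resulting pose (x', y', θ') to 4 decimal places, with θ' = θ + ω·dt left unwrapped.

θ' = 0.5236 + -1.25·1.5 = -1.3514
R = v/ω = 0.75/-1.25 = -0.6000
x' = -2.5 + -0.6000·(sin -1.3514 − sin 0.5236) = -1.6144
y' = 5 − -0.6000·(cos -1.3514 − cos 0.5236) = 4.6110

(-1.6144, 4.6110, -1.3514)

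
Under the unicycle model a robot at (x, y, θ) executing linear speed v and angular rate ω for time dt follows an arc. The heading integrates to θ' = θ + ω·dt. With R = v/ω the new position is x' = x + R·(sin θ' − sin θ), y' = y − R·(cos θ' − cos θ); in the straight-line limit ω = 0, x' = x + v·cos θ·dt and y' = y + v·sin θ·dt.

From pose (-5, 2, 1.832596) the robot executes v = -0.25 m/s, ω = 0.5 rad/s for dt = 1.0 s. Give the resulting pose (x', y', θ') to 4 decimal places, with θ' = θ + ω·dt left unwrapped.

θ' = 1.8326 + 0.5·1.0 = 2.3326
R = v/ω = -0.25/0.5 = -0.5000
x' = -5 + -0.5000·(sin 2.3326 − sin 1.8326) = -4.8788
y' = 2 − -0.5000·(cos 2.3326 − cos 1.8326) = 1.7843

(-4.8788, 1.7843, 2.3326)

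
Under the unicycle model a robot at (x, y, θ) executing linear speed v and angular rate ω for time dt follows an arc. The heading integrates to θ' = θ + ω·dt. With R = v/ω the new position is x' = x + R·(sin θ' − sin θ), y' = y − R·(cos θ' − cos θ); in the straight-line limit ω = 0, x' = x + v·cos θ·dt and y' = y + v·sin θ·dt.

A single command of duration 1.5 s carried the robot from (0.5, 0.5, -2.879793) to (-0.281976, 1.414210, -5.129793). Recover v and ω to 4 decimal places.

Δθ = -5.129793 − -2.879793 = -2.250000
ω = Δθ/dt = -2.250000/1.5 = -1.5000
R = −Δy/(cos θ' − cos θ) = -0.6667
v = R·ω = -0.6667·-1.5000 = 1.0000

v = 1.0000, ω = -1.5000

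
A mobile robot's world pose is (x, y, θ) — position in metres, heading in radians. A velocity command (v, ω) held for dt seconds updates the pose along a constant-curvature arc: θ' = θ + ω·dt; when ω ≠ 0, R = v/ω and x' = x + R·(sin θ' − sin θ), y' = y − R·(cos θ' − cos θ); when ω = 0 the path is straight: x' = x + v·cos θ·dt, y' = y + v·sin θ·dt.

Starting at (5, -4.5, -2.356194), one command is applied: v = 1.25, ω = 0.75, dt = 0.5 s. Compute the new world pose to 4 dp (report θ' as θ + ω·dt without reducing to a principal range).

θ' = -2.3562 + 0.75·0.5 = -1.9812
R = v/ω = 1.25/0.75 = 1.6667
x' = 5 + 1.6667·(sin -1.9812 − sin -2.3562) = 4.6502
y' = -4.5 − 1.6667·(cos -1.9812 − cos -2.3562) = -5.0136

(4.6502, -5.0136, -1.9812)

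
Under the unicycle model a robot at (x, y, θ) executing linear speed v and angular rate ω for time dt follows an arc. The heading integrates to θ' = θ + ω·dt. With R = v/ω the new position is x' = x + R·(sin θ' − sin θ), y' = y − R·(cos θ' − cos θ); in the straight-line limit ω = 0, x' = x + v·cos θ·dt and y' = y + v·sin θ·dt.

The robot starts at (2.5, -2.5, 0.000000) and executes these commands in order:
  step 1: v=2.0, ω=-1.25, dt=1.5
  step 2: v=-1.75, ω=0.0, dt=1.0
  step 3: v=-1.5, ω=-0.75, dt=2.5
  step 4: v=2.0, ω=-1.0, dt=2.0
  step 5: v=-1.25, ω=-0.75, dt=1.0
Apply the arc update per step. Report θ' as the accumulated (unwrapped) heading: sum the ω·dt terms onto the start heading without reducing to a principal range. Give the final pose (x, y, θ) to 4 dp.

step 1: θ'=-1.8750 (R=-1.6000) → pose (4.0265, -4.5793, -1.8750)
step 2: θ'=-1.8750 (straight) → pose (4.5507, -2.9096, -1.8750)
step 3: θ'=-3.7500 (R=2.0000) → pose (7.6020, -1.8676, -3.7500)
step 4: θ'=-5.7500 (R=-2.0000) → pose (7.7286, 1.4960, -5.7500)
step 5: θ'=-6.5000 (R=1.6667) → pose (6.5229, 1.3036, -6.5000)

(6.5229, 1.3036, -6.5000)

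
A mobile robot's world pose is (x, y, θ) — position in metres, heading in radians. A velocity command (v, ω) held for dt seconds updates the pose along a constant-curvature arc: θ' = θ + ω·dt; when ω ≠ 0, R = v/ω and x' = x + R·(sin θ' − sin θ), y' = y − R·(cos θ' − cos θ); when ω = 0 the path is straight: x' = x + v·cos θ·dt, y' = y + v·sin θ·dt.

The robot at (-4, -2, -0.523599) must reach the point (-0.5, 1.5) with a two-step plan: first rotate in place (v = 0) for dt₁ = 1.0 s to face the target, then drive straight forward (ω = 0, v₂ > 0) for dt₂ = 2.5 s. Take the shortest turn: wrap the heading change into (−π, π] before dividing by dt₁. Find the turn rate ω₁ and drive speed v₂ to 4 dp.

ω₁ = 1.3090, v₂ = 1.9799

heading to target = atan2(1.5−-2, -0.5−-4) = 0.7854
Δθ = wrap(0.7854 − -0.5236) = 1.3090; ω₁ = Δθ/dt₁ = 1.3090
distance = √((-0.5−-4)² + (1.5−-2)²) = 4.9497; v₂ = distance/dt₂ = 1.9799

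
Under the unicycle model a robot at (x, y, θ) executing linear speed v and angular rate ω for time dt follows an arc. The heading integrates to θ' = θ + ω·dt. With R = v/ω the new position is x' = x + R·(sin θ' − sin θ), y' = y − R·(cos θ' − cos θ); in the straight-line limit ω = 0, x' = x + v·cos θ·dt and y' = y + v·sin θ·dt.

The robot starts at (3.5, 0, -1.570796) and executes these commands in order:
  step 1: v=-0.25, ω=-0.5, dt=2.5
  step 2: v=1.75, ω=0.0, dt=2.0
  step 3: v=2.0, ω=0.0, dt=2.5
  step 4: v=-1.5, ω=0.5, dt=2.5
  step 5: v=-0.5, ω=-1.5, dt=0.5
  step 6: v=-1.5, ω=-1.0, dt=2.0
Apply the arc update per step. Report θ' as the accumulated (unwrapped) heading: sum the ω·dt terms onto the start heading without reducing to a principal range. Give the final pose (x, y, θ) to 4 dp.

step 1: θ'=-2.8208 (R=0.5000) → pose (3.8423, 0.4745, -2.8208)
step 2: θ'=-2.8208 (straight) → pose (0.5209, -0.6291, -2.8208)
step 3: θ'=-2.8208 (straight) → pose (-4.2240, -2.2058, -2.8208)
step 4: θ'=-1.5708 (R=-3.0000) → pose (-2.1700, 0.6412, -1.5708)
step 5: θ'=-2.3208 (R=0.3333) → pose (-2.0806, 0.8684, -2.3208)
step 6: θ'=-4.3208 (R=1.5000) → pose (0.4034, 0.4185, -4.3208)

(0.4034, 0.4185, -4.3208)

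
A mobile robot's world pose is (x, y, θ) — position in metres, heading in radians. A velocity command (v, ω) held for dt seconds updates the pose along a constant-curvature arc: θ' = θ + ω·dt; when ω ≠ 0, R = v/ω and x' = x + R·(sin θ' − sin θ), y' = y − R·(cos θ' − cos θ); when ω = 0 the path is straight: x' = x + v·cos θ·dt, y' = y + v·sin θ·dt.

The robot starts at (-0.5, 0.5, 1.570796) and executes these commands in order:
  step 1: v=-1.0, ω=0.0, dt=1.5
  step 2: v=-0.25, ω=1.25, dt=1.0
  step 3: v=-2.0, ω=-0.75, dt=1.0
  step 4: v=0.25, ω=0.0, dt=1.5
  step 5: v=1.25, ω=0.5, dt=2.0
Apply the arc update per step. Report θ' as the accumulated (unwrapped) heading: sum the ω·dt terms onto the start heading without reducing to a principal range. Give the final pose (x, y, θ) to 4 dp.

step 1: θ'=1.5708 (straight) → pose (-0.5000, -1.0000, 1.5708)
step 2: θ'=2.8208 (R=-0.2000) → pose (-0.3631, -1.1898, 2.8208)
step 3: θ'=2.0708 (R=2.6667) → pose (1.1363, -2.4420, 2.0708)
step 4: θ'=2.0708 (straight) → pose (0.9565, -2.1129, 2.0708)
step 5: θ'=3.0708 (R=2.5000) → pose (-1.0606, -0.8177, 3.0708)

(-1.0606, -0.8177, 3.0708)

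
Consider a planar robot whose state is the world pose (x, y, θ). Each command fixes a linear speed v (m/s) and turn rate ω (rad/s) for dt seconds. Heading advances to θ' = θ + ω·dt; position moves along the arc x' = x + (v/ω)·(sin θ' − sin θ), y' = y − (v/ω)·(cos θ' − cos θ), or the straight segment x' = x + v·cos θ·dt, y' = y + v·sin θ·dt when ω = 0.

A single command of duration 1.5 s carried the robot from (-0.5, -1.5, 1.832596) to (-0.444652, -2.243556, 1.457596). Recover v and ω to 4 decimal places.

v = -0.5000, ω = -0.2500

Δθ = 1.457596 − 1.832596 = -0.375000
ω = Δθ/dt = -0.375000/1.5 = -0.2500
R = −Δy/(cos θ' − cos θ) = 2.0000
v = R·ω = 2.0000·-0.2500 = -0.5000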